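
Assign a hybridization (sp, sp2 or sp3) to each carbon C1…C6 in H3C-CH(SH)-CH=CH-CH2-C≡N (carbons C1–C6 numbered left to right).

C1 has 4 σ bonds: steric number 4 → sp3.
C2: 4 σ bonds; 4 regions of electron density → sp3.
C3 (3 σ bonds, plus one π bond) has steric number 3: sp2.
C4 carries 3 σ bonds, plus one π bond, giving a steric number of 3, so it is sp2.
C5 — 4 σ bonds. Steric number 4, so sp3.
C6 — 2 σ bonds, plus two π bonds. Steric number 2, so sp.

C1 sp3, C2 sp3, C3 sp2, C4 sp2, C5 sp3, C6 sp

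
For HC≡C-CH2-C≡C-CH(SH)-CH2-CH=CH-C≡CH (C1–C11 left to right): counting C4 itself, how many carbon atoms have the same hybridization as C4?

C4 is sp (two π bonds).
C1: sp ✓
C2: sp ✓
C3: sp3
C4: sp ✓
C5: sp ✓
C6: sp3
C7: sp3
C8: sp2
C9: sp2
C10: sp ✓
C11: sp ✓
6 carbons are sp.

6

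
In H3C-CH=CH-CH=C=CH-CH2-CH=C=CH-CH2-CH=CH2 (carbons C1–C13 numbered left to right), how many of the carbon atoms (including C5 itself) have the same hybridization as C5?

2

C5 is sp (two π bonds).
C1: sp3
C2: sp2
C3: sp2
C4: sp2
C5: sp ✓
C6: sp2
C7: sp3
C8: sp2
C9: sp ✓
C10: sp2
C11: sp3
C12: sp2
C13: sp2
2 carbons are sp.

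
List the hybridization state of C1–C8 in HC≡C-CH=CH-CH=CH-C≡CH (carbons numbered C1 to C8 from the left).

C1 sp, C2 sp, C3 sp2, C4 sp2, C5 sp2, C6 sp2, C7 sp, C8 sp

C1 — 2 σ bonds, plus two π bonds. Steric number 2, so sp.
C2 carries 2 σ bonds, plus two π bonds, giving a steric number of 2, so it is sp.
C3 carries 3 σ bonds, plus one π bond, giving a steric number of 3, so it is sp2.
C4 — 3 σ bonds, plus one π bond. Steric number 3, so sp2.
C5: 3 σ bonds, plus one π bond — 3 electron domains, sp2.
C6 carries 3 σ bonds, plus one π bond, giving a steric number of 3, so it is sp2.
C7: 2 σ bonds, plus two π bonds; 2 regions of electron density → sp.
C8: 2 σ bonds, plus two π bonds; 2 regions of electron density → sp.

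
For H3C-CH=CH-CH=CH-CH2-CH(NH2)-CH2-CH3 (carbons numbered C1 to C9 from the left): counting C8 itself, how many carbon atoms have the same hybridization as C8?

C8 is sp3 (only σ bonds).
C1: sp3 ✓
C2: sp2
C3: sp2
C4: sp2
C5: sp2
C6: sp3 ✓
C7: sp3 ✓
C8: sp3 ✓
C9: sp3 ✓
5 carbons are sp3.

5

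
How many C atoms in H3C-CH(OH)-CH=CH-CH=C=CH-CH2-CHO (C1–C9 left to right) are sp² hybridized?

5

C1: sp3
C2: sp3
C3: sp2 ✓
C4: sp2 ✓
C5: sp2 ✓
C6: sp
C7: sp2 ✓
C8: sp3
C9: sp2 ✓
C3, C4, C5, C7, C9 → 5 sp2 carbons.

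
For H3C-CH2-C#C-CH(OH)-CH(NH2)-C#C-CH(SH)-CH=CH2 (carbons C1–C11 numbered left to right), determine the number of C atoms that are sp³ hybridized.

C1: sp3 ✓
C2: sp3 ✓
C3: sp
C4: sp
C5: sp3 ✓
C6: sp3 ✓
C7: sp
C8: sp
C9: sp3 ✓
C10: sp2
C11: sp2
C1, C2, C5, C6, C9 → 5 sp3 carbons.

5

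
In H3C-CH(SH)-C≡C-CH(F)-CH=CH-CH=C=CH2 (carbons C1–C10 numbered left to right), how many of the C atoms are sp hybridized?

3

C1: sp3
C2: sp3
C3: sp ✓
C4: sp ✓
C5: sp3
C6: sp2
C7: sp2
C8: sp2
C9: sp ✓
C10: sp2
C3, C4, C9 → 3 sp carbons.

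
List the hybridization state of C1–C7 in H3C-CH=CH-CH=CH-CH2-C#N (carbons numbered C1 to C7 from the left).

C1 sp3, C2 sp2, C3 sp2, C4 sp2, C5 sp2, C6 sp3, C7 sp

C1 has 4 σ bonds: steric number 4 → sp3.
C2: 3 σ bonds, plus one π bond; 3 regions of electron density → sp2.
C3: 3 σ bonds, plus one π bond — 3 electron domains, sp2.
C4 is sp2: 3 σ bonds, plus one π bond, 3 electron-density regions.
C5: 3 σ bonds, plus one π bond — 3 electron domains, sp2.
C6: 4 σ bonds; 4 regions of electron density → sp3.
C7 (2 σ bonds, plus two π bonds) has steric number 2: sp.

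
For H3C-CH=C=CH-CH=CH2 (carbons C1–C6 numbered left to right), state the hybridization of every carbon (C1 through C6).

C1 has 4 σ bonds: steric number 4 → sp3.
C2 (3 σ bonds, plus one π bond) has steric number 3: sp2.
C3 carries 2 σ bonds, plus two π bonds, giving a steric number of 2, so it is sp.
C4 has 3 σ bonds, plus one π bond: steric number 3 → sp2.
C5 — 3 σ bonds, plus one π bond. Steric number 3, so sp2.
C6: 3 σ bonds, plus one π bond; 3 regions of electron density → sp2.

C1 sp3, C2 sp2, C3 sp, C4 sp2, C5 sp2, C6 sp2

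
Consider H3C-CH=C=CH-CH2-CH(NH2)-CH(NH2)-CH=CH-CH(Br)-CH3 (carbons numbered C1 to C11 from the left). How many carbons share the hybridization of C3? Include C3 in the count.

1

C3 is sp (two π bonds).
C1: sp3
C2: sp2
C3: sp ✓
C4: sp2
C5: sp3
C6: sp3
C7: sp3
C8: sp2
C9: sp2
C10: sp3
C11: sp3
1 carbon is sp.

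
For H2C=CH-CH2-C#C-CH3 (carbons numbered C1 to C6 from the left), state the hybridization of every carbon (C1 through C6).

C1 sp2, C2 sp2, C3 sp3, C4 sp, C5 sp, C6 sp3

C1 is sp2: 3 σ bonds, plus one π bond, 3 electron-density regions.
C2 is sp2: 3 σ bonds, plus one π bond, 3 electron-density regions.
C3 carries 4 σ bonds, giving a steric number of 4, so it is sp3.
C4: 2 σ bonds, plus two π bonds; 2 regions of electron density → sp.
C5 (2 σ bonds, plus two π bonds) has steric number 2: sp.
C6 (4 σ bonds) has steric number 4: sp3.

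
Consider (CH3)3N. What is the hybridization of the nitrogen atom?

The nitrogen atom: 3 σ bonds and 1 lone pair — 4 electron domains, sp3.

sp^3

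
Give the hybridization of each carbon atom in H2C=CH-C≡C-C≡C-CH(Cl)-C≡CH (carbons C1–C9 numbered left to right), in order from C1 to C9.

C1: 3 σ bonds, plus one π bond; 3 regions of electron density → sp2.
C2 is sp2: 3 σ bonds, plus one π bond, 3 electron-density regions.
C3 is sp: 2 σ bonds, plus two π bonds, 2 electron-density regions.
C4 (2 σ bonds, plus two π bonds) has steric number 2: sp.
C5 (2 σ bonds, plus two π bonds) has steric number 2: sp.
C6: 2 σ bonds, plus two π bonds; 2 regions of electron density → sp.
C7 carries 4 σ bonds, giving a steric number of 4, so it is sp3.
C8 (2 σ bonds, plus two π bonds) has steric number 2: sp.
C9 is sp: 2 σ bonds, plus two π bonds, 2 electron-density regions.

C1 sp2, C2 sp2, C3 sp, C4 sp, C5 sp, C6 sp, C7 sp3, C8 sp, C9 sp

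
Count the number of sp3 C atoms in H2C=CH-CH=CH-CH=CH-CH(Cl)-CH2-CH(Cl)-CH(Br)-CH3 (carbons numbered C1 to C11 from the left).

C1: sp2
C2: sp2
C3: sp2
C4: sp2
C5: sp2
C6: sp2
C7: sp3 ✓
C8: sp3 ✓
C9: sp3 ✓
C10: sp3 ✓
C11: sp3 ✓
C7, C8, C9, C10, C11 → 5 sp3 carbons.

5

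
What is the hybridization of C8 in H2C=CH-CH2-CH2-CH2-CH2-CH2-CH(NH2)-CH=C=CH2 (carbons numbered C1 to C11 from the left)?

sp^3

C8 — 4 σ bonds. Steric number 4, so sp3.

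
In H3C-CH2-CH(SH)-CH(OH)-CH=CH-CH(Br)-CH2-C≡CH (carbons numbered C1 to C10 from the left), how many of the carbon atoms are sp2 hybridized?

C1: sp3
C2: sp3
C3: sp3
C4: sp3
C5: sp2 ✓
C6: sp2 ✓
C7: sp3
C8: sp3
C9: sp
C10: sp
C5, C6 → 2 sp2 carbons.

2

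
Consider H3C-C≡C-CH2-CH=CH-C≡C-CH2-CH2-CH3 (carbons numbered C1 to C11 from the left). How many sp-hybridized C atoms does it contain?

4

C1: sp3
C2: sp ✓
C3: sp ✓
C4: sp3
C5: sp2
C6: sp2
C7: sp ✓
C8: sp ✓
C9: sp3
C10: sp3
C11: sp3
C2, C3, C7, C8 → 4 sp carbons.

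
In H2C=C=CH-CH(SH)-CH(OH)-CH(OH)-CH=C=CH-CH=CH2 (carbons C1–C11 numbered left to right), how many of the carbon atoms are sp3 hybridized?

C1: sp2
C2: sp
C3: sp2
C4: sp3 ✓
C5: sp3 ✓
C6: sp3 ✓
C7: sp2
C8: sp
C9: sp2
C10: sp2
C11: sp2
C4, C5, C6 → 3 sp3 carbons.

3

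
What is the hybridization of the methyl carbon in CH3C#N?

The methyl carbon: 4 σ bonds; 4 regions of electron density → sp3.

sp^3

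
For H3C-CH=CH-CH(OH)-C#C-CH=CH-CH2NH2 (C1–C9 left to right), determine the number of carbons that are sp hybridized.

C1: sp3
C2: sp2
C3: sp2
C4: sp3
C5: sp ✓
C6: sp ✓
C7: sp2
C8: sp2
C9: sp3
C5, C6 → 2 sp carbons.

2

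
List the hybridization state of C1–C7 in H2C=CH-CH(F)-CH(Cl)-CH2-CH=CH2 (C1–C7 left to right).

C1 sp2, C2 sp2, C3 sp3, C4 sp3, C5 sp3, C6 sp2, C7 sp2

C1: 3 σ bonds, plus one π bond; 3 regions of electron density → sp2.
C2: 3 σ bonds, plus one π bond; 3 regions of electron density → sp2.
C3 is sp3: 4 σ bonds, 4 electron-density regions.
C4 has 4 σ bonds: steric number 4 → sp3.
C5 (4 σ bonds) has steric number 4: sp3.
C6 — 3 σ bonds, plus one π bond. Steric number 3, so sp2.
C7: 3 σ bonds, plus one π bond; 3 regions of electron density → sp2.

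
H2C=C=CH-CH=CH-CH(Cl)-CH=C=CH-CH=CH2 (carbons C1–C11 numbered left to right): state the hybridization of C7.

C7 (3 σ bonds, plus one π bond) has steric number 3: sp2.

sp2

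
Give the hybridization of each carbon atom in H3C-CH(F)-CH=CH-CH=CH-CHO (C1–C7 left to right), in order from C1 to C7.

C1 sp3, C2 sp3, C3 sp2, C4 sp2, C5 sp2, C6 sp2, C7 sp2

C1: 4 σ bonds — 4 electron domains, sp3.
C2 (4 σ bonds) has steric number 4: sp3.
C3 has 3 σ bonds, plus one π bond: steric number 3 → sp2.
C4: 3 σ bonds, plus one π bond — 3 electron domains, sp2.
C5 is sp2: 3 σ bonds, plus one π bond, 3 electron-density regions.
C6 is sp2: 3 σ bonds, plus one π bond, 3 electron-density regions.
C7 is sp2: 3 σ bonds, plus one π bond, 3 electron-density regions.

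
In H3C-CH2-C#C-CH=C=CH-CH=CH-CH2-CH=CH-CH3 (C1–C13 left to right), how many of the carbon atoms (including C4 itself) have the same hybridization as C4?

3

C4 is sp (two π bonds).
C1: sp3
C2: sp3
C3: sp ✓
C4: sp ✓
C5: sp2
C6: sp ✓
C7: sp2
C8: sp2
C9: sp2
C10: sp3
C11: sp2
C12: sp2
C13: sp3
3 carbons are sp.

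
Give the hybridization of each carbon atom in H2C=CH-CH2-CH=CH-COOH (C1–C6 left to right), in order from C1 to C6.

C1 sp2, C2 sp2, C3 sp3, C4 sp2, C5 sp2, C6 sp2

C1: 3 σ bonds, plus one π bond — 3 electron domains, sp2.
C2 is sp2: 3 σ bonds, plus one π bond, 3 electron-density regions.
C3 is sp3: 4 σ bonds, 4 electron-density regions.
C4: 3 σ bonds, plus one π bond; 3 regions of electron density → sp2.
C5 is sp2: 3 σ bonds, plus one π bond, 3 electron-density regions.
C6 — 3 σ bonds, plus one π bond. Steric number 3, so sp2.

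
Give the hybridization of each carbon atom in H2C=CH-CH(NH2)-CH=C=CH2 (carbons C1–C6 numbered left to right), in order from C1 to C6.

C1 sp2, C2 sp2, C3 sp3, C4 sp2, C5 sp, C6 sp2

C1 (3 σ bonds, plus one π bond) has steric number 3: sp2.
C2 — 3 σ bonds, plus one π bond. Steric number 3, so sp2.
C3: 4 σ bonds; 4 regions of electron density → sp3.
C4 has 3 σ bonds, plus one π bond: steric number 3 → sp2.
C5: 2 σ bonds, plus two π bonds; 2 regions of electron density → sp.
C6 (3 σ bonds, plus one π bond) has steric number 3: sp2.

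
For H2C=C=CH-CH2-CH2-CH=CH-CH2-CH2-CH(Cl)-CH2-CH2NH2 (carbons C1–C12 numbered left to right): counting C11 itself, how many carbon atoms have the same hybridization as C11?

C11 is sp3 (only σ bonds).
C1: sp2
C2: sp
C3: sp2
C4: sp3 ✓
C5: sp3 ✓
C6: sp2
C7: sp2
C8: sp3 ✓
C9: sp3 ✓
C10: sp3 ✓
C11: sp3 ✓
C12: sp3 ✓
7 carbons are sp3.

7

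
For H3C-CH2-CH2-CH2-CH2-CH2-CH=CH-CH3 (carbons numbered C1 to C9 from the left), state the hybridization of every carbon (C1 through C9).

C1 sp3, C2 sp3, C3 sp3, C4 sp3, C5 sp3, C6 sp3, C7 sp2, C8 sp2, C9 sp3

C1 — 4 σ bonds. Steric number 4, so sp3.
C2 (4 σ bonds) has steric number 4: sp3.
C3 has 4 σ bonds: steric number 4 → sp3.
C4 is sp3: 4 σ bonds, 4 electron-density regions.
C5 carries 4 σ bonds, giving a steric number of 4, so it is sp3.
C6: 4 σ bonds; 4 regions of electron density → sp3.
C7: 3 σ bonds, plus one π bond — 3 electron domains, sp2.
C8 — 3 σ bonds, plus one π bond. Steric number 3, so sp2.
C9: 4 σ bonds; 4 regions of electron density → sp3.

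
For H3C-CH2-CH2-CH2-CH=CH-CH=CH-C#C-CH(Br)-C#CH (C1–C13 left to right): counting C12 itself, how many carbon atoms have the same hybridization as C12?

C12 is sp (two π bonds).
C1: sp3
C2: sp3
C3: sp3
C4: sp3
C5: sp2
C6: sp2
C7: sp2
C8: sp2
C9: sp ✓
C10: sp ✓
C11: sp3
C12: sp ✓
C13: sp ✓
4 carbons are sp.

4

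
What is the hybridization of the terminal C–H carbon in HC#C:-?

sp

The terminal C–H carbon carries 2 σ bonds, plus two π bonds, giving a steric number of 2, so it is sp.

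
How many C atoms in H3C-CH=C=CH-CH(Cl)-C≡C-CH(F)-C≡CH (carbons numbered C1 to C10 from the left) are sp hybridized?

C1: sp3
C2: sp2
C3: sp ✓
C4: sp2
C5: sp3
C6: sp ✓
C7: sp ✓
C8: sp3
C9: sp ✓
C10: sp ✓
C3, C6, C7, C9, C10 → 5 sp carbons.

5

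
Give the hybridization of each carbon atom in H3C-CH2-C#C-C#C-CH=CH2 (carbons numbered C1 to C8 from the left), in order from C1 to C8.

C1 sp3, C2 sp3, C3 sp, C4 sp, C5 sp, C6 sp, C7 sp2, C8 sp2

C1: 4 σ bonds — 4 electron domains, sp3.
C2: 4 σ bonds; 4 regions of electron density → sp3.
C3: 2 σ bonds, plus two π bonds; 2 regions of electron density → sp.
C4: 2 σ bonds, plus two π bonds; 2 regions of electron density → sp.
C5 (2 σ bonds, plus two π bonds) has steric number 2: sp.
C6 — 2 σ bonds, plus two π bonds. Steric number 2, so sp.
C7 (3 σ bonds, plus one π bond) has steric number 3: sp2.
C8 carries 3 σ bonds, plus one π bond, giving a steric number of 3, so it is sp2.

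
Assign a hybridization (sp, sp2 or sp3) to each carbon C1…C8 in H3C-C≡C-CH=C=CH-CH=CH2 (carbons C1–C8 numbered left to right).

C1 sp3, C2 sp, C3 sp, C4 sp2, C5 sp, C6 sp2, C7 sp2, C8 sp2

C1: 4 σ bonds; 4 regions of electron density → sp3.
C2 (2 σ bonds, plus two π bonds) has steric number 2: sp.
C3: 2 σ bonds, plus two π bonds — 2 electron domains, sp.
C4 (3 σ bonds, plus one π bond) has steric number 3: sp2.
C5 carries 2 σ bonds, plus two π bonds, giving a steric number of 2, so it is sp.
C6 has 3 σ bonds, plus one π bond: steric number 3 → sp2.
C7 has 3 σ bonds, plus one π bond: steric number 3 → sp2.
C8 — 3 σ bonds, plus one π bond. Steric number 3, so sp2.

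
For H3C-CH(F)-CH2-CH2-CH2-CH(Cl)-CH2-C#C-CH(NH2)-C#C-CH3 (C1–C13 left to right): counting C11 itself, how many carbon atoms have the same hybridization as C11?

4

C11 is sp (two π bonds).
C1: sp3
C2: sp3
C3: sp3
C4: sp3
C5: sp3
C6: sp3
C7: sp3
C8: sp ✓
C9: sp ✓
C10: sp3
C11: sp ✓
C12: sp ✓
C13: sp3
4 carbons are sp.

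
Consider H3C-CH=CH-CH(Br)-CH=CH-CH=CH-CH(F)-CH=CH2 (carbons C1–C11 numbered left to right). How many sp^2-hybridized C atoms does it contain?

8

C1: sp3
C2: sp2 ✓
C3: sp2 ✓
C4: sp3
C5: sp2 ✓
C6: sp2 ✓
C7: sp2 ✓
C8: sp2 ✓
C9: sp3
C10: sp2 ✓
C11: sp2 ✓
C2, C3, C5, C6, C7, C8, C10, C11 → 8 sp2 carbons.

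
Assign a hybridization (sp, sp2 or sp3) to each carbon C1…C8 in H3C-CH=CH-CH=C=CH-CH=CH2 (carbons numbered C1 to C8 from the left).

C1 sp3, C2 sp2, C3 sp2, C4 sp2, C5 sp, C6 sp2, C7 sp2, C8 sp2

C1: 4 σ bonds; 4 regions of electron density → sp3.
C2 has 3 σ bonds, plus one π bond: steric number 3 → sp2.
C3 is sp2: 3 σ bonds, plus one π bond, 3 electron-density regions.
C4 carries 3 σ bonds, plus one π bond, giving a steric number of 3, so it is sp2.
C5: 2 σ bonds, plus two π bonds; 2 regions of electron density → sp.
C6 — 3 σ bonds, plus one π bond. Steric number 3, so sp2.
C7 (3 σ bonds, plus one π bond) has steric number 3: sp2.
C8: 3 σ bonds, plus one π bond; 3 regions of electron density → sp2.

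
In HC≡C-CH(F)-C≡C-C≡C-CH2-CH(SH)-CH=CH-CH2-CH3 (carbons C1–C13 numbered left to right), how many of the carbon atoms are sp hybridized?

C1: sp ✓
C2: sp ✓
C3: sp3
C4: sp ✓
C5: sp ✓
C6: sp ✓
C7: sp ✓
C8: sp3
C9: sp3
C10: sp2
C11: sp2
C12: sp3
C13: sp3
C1, C2, C4, C5, C6, C7 → 6 sp carbons.

6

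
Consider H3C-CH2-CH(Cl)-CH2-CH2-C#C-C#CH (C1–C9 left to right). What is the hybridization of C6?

C6 is sp: 2 σ bonds, plus two π bonds, 2 electron-density regions.

sp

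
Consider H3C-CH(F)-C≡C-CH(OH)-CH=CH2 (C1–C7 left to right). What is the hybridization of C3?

C3 has 2 σ bonds, plus two π bonds: steric number 2 → sp.

sp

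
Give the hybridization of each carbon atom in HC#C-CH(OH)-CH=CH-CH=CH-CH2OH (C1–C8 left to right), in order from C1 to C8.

C1 — 2 σ bonds, plus two π bonds. Steric number 2, so sp.
C2: 2 σ bonds, plus two π bonds; 2 regions of electron density → sp.
C3 (4 σ bonds) has steric number 4: sp3.
C4 has 3 σ bonds, plus one π bond: steric number 3 → sp2.
C5 is sp2: 3 σ bonds, plus one π bond, 3 electron-density regions.
C6: 3 σ bonds, plus one π bond; 3 regions of electron density → sp2.
C7: 3 σ bonds, plus one π bond — 3 electron domains, sp2.
C8 is sp3: 4 σ bonds, 4 electron-density regions.

C1 sp, C2 sp, C3 sp3, C4 sp2, C5 sp2, C6 sp2, C7 sp2, C8 sp3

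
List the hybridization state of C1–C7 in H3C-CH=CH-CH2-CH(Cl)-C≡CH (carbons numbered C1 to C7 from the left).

C1 sp3, C2 sp2, C3 sp2, C4 sp3, C5 sp3, C6 sp, C7 sp

C1 — 4 σ bonds. Steric number 4, so sp3.
C2: 3 σ bonds, plus one π bond — 3 electron domains, sp2.
C3: 3 σ bonds, plus one π bond — 3 electron domains, sp2.
C4: 4 σ bonds; 4 regions of electron density → sp3.
C5 is sp3: 4 σ bonds, 4 electron-density regions.
C6: 2 σ bonds, plus two π bonds — 2 electron domains, sp.
C7 carries 2 σ bonds, plus two π bonds, giving a steric number of 2, so it is sp.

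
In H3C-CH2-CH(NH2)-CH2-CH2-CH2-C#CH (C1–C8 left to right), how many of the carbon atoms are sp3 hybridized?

6

C1: sp3 ✓
C2: sp3 ✓
C3: sp3 ✓
C4: sp3 ✓
C5: sp3 ✓
C6: sp3 ✓
C7: sp
C8: sp
C1, C2, C3, C4, C5, C6 → 6 sp3 carbons.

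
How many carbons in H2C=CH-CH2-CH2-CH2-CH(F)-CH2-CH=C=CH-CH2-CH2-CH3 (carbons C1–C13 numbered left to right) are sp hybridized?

C1: sp2
C2: sp2
C3: sp3
C4: sp3
C5: sp3
C6: sp3
C7: sp3
C8: sp2
C9: sp ✓
C10: sp2
C11: sp3
C12: sp3
C13: sp3
C9 → 1 sp carbon.

1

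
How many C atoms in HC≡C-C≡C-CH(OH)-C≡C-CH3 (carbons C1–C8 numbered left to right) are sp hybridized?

C1: sp ✓
C2: sp ✓
C3: sp ✓
C4: sp ✓
C5: sp3
C6: sp ✓
C7: sp ✓
C8: sp3
C1, C2, C3, C4, C6, C7 → 6 sp carbons.

6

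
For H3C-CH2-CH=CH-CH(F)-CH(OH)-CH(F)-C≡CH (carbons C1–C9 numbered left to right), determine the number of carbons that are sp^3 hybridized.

C1: sp3 ✓
C2: sp3 ✓
C3: sp2
C4: sp2
C5: sp3 ✓
C6: sp3 ✓
C7: sp3 ✓
C8: sp
C9: sp
C1, C2, C5, C6, C7 → 5 sp3 carbons.

5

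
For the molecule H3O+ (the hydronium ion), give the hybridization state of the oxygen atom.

Three σ bonds + one lone pair = steric number 4 → sp3.

sp^3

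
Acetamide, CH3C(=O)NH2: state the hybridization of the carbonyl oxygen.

sp²

The carbonyl oxygen: 1 σ bond and 2 lone pairs, plus one π bond; 3 regions of electron density → sp2.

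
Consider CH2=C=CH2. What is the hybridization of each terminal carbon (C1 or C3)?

Each terminal carbon (C1 or C3) (3 σ bonds, plus one π bond) has steric number 3: sp2.

sp^2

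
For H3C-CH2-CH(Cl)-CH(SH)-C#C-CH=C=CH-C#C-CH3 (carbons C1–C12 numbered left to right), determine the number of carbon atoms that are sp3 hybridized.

C1: sp3 ✓
C2: sp3 ✓
C3: sp3 ✓
C4: sp3 ✓
C5: sp
C6: sp
C7: sp2
C8: sp
C9: sp2
C10: sp
C11: sp
C12: sp3 ✓
C1, C2, C3, C4, C12 → 5 sp3 carbons.

5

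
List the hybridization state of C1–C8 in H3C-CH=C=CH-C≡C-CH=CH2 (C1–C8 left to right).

C1 sp3, C2 sp2, C3 sp, C4 sp2, C5 sp, C6 sp, C7 sp2, C8 sp2

C1 carries 4 σ bonds, giving a steric number of 4, so it is sp3.
C2 (3 σ bonds, plus one π bond) has steric number 3: sp2.
C3 has 2 σ bonds, plus two π bonds: steric number 2 → sp.
C4 — 3 σ bonds, plus one π bond. Steric number 3, so sp2.
C5 — 2 σ bonds, plus two π bonds. Steric number 2, so sp.
C6: 2 σ bonds, plus two π bonds; 2 regions of electron density → sp.
C7 is sp2: 3 σ bonds, plus one π bond, 3 electron-density regions.
C8: 3 σ bonds, plus one π bond; 3 regions of electron density → sp2.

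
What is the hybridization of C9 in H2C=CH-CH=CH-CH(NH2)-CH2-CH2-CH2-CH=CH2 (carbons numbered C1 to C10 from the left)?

C9: 3 σ bonds, plus one π bond — 3 electron domains, sp2.

sp2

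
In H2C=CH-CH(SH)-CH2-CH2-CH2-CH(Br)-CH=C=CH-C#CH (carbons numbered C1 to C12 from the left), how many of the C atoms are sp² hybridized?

4

C1: sp2 ✓
C2: sp2 ✓
C3: sp3
C4: sp3
C5: sp3
C6: sp3
C7: sp3
C8: sp2 ✓
C9: sp
C10: sp2 ✓
C11: sp
C12: sp
C1, C2, C8, C10 → 4 sp2 carbons.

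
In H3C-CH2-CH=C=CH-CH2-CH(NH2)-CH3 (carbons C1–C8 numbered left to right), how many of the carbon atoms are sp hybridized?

1

C1: sp3
C2: sp3
C3: sp2
C4: sp ✓
C5: sp2
C6: sp3
C7: sp3
C8: sp3
C4 → 1 sp carbon.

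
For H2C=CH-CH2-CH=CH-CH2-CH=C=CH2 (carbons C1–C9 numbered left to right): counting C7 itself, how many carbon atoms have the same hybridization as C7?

C7 is sp2 (one π bond).
C1: sp2 ✓
C2: sp2 ✓
C3: sp3
C4: sp2 ✓
C5: sp2 ✓
C6: sp3
C7: sp2 ✓
C8: sp
C9: sp2 ✓
6 carbons are sp2.

6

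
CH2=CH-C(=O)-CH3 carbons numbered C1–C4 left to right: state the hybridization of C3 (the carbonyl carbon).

C3 (the carbonyl carbon) is sp2: 3 σ bonds, plus one π bond, 3 electron-density regions.

sp^2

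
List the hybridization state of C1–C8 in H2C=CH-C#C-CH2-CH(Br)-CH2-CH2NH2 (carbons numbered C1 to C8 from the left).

C1 sp2, C2 sp2, C3 sp, C4 sp, C5 sp3, C6 sp3, C7 sp3, C8 sp3

C1 has 3 σ bonds, plus one π bond: steric number 3 → sp2.
C2: 3 σ bonds, plus one π bond — 3 electron domains, sp2.
C3 is sp: 2 σ bonds, plus two π bonds, 2 electron-density regions.
C4 has 2 σ bonds, plus two π bonds: steric number 2 → sp.
C5 is sp3: 4 σ bonds, 4 electron-density regions.
C6 is sp3: 4 σ bonds, 4 electron-density regions.
C7: 4 σ bonds; 4 regions of electron density → sp3.
C8 — 4 σ bonds. Steric number 4, so sp3.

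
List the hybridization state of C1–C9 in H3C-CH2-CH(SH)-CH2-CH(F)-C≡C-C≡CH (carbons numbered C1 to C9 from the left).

C1 is sp3: 4 σ bonds, 4 electron-density regions.
C2 has 4 σ bonds: steric number 4 → sp3.
C3 is sp3: 4 σ bonds, 4 electron-density regions.
C4 carries 4 σ bonds, giving a steric number of 4, so it is sp3.
C5 (4 σ bonds) has steric number 4: sp3.
C6 carries 2 σ bonds, plus two π bonds, giving a steric number of 2, so it is sp.
C7: 2 σ bonds, plus two π bonds — 2 electron domains, sp.
C8 — 2 σ bonds, plus two π bonds. Steric number 2, so sp.
C9 has 2 σ bonds, plus two π bonds: steric number 2 → sp.

C1 sp3, C2 sp3, C3 sp3, C4 sp3, C5 sp3, C6 sp, C7 sp, C8 sp, C9 sp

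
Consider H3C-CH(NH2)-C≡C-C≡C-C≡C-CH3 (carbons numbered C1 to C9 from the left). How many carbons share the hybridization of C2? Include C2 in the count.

C2 is sp3 (only σ bonds).
C1: sp3 ✓
C2: sp3 ✓
C3: sp
C4: sp
C5: sp
C6: sp
C7: sp
C8: sp
C9: sp3 ✓
3 carbons are sp3.

3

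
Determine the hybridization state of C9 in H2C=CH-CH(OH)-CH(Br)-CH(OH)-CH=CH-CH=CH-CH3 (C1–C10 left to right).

C9 has 3 σ bonds, plus one π bond: steric number 3 → sp2.

sp²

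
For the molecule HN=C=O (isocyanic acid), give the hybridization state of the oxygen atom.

The oxygen atom: 1 σ bond and 2 lone pairs, plus one π bond; 3 regions of electron density → sp2.

sp2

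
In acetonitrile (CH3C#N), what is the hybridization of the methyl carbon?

The methyl carbon — 4 σ bonds. Steric number 4, so sp3.

sp³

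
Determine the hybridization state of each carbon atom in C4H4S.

Each carbon atom has 3 σ bonds, plus one π bond: steric number 3 → sp2.

sp^2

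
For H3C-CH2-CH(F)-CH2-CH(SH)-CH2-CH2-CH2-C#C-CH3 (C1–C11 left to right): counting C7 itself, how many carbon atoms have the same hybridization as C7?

9

C7 is sp3 (only σ bonds).
C1: sp3 ✓
C2: sp3 ✓
C3: sp3 ✓
C4: sp3 ✓
C5: sp3 ✓
C6: sp3 ✓
C7: sp3 ✓
C8: sp3 ✓
C9: sp
C10: sp
C11: sp3 ✓
9 carbons are sp3.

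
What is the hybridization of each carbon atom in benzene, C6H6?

Every ring carbon has three σ bonds and contributes one p electron to the aromatic π system.

sp2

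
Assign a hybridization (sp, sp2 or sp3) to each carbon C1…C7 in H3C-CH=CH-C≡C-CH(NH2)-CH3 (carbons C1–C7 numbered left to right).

C1 (4 σ bonds) has steric number 4: sp3.
C2 has 3 σ bonds, plus one π bond: steric number 3 → sp2.
C3 — 3 σ bonds, plus one π bond. Steric number 3, so sp2.
C4 (2 σ bonds, plus two π bonds) has steric number 2: sp.
C5 carries 2 σ bonds, plus two π bonds, giving a steric number of 2, so it is sp.
C6 has 4 σ bonds: steric number 4 → sp3.
C7 is sp3: 4 σ bonds, 4 electron-density regions.

C1 sp3, C2 sp2, C3 sp2, C4 sp, C5 sp, C6 sp3, C7 sp3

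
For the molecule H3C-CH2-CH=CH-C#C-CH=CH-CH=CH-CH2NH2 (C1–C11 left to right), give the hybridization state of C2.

C2 has 4 σ bonds: steric number 4 → sp3.

sp³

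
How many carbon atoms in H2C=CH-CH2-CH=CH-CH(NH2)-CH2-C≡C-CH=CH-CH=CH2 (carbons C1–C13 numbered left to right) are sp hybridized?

2

C1: sp2
C2: sp2
C3: sp3
C4: sp2
C5: sp2
C6: sp3
C7: sp3
C8: sp ✓
C9: sp ✓
C10: sp2
C11: sp2
C12: sp2
C13: sp2
C8, C9 → 2 sp carbons.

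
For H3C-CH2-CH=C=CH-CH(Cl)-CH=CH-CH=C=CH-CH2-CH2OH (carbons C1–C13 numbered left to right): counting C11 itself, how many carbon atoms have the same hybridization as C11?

C11 is sp2 (one π bond).
C1: sp3
C2: sp3
C3: sp2 ✓
C4: sp
C5: sp2 ✓
C6: sp3
C7: sp2 ✓
C8: sp2 ✓
C9: sp2 ✓
C10: sp
C11: sp2 ✓
C12: sp3
C13: sp3
6 carbons are sp2.

6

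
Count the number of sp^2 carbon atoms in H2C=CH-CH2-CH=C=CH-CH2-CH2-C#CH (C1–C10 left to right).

4

C1: sp2 ✓
C2: sp2 ✓
C3: sp3
C4: sp2 ✓
C5: sp
C6: sp2 ✓
C7: sp3
C8: sp3
C9: sp
C10: sp
C1, C2, C4, C6 → 4 sp2 carbons.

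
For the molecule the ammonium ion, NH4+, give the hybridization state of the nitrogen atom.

sp³

Four σ bonds, no lone pair → sp3, tetrahedral.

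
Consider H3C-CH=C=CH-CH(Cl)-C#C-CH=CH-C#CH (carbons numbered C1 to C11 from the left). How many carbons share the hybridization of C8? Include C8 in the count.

4

C8 is sp2 (one π bond).
C1: sp3
C2: sp2 ✓
C3: sp
C4: sp2 ✓
C5: sp3
C6: sp
C7: sp
C8: sp2 ✓
C9: sp2 ✓
C10: sp
C11: sp
4 carbons are sp2.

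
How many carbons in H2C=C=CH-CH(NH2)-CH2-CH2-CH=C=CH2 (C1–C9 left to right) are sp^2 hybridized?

C1: sp2 ✓
C2: sp
C3: sp2 ✓
C4: sp3
C5: sp3
C6: sp3
C7: sp2 ✓
C8: sp
C9: sp2 ✓
C1, C3, C7, C9 → 4 sp2 carbons.

4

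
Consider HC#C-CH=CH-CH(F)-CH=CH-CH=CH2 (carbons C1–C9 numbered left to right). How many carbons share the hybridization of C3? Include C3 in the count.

6

C3 is sp2 (one π bond).
C1: sp
C2: sp
C3: sp2 ✓
C4: sp2 ✓
C5: sp3
C6: sp2 ✓
C7: sp2 ✓
C8: sp2 ✓
C9: sp2 ✓
6 carbons are sp2.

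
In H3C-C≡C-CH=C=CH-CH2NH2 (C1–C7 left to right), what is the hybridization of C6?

sp²

C6: 3 σ bonds, plus one π bond; 3 regions of electron density → sp2.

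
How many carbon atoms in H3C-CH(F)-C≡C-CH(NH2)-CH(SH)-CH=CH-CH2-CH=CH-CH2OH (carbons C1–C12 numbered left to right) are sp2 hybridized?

C1: sp3
C2: sp3
C3: sp
C4: sp
C5: sp3
C6: sp3
C7: sp2 ✓
C8: sp2 ✓
C9: sp3
C10: sp2 ✓
C11: sp2 ✓
C12: sp3
C7, C8, C10, C11 → 4 sp2 carbons.

4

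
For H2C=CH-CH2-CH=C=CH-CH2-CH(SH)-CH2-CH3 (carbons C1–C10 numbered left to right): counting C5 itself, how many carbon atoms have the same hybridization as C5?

1

C5 is sp (two π bonds).
C1: sp2
C2: sp2
C3: sp3
C4: sp2
C5: sp ✓
C6: sp2
C7: sp3
C8: sp3
C9: sp3
C10: sp3
1 carbon is sp.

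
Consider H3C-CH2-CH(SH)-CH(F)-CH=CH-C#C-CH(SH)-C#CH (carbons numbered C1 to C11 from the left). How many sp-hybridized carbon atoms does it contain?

C1: sp3
C2: sp3
C3: sp3
C4: sp3
C5: sp2
C6: sp2
C7: sp ✓
C8: sp ✓
C9: sp3
C10: sp ✓
C11: sp ✓
C7, C8, C10, C11 → 4 sp carbons.

4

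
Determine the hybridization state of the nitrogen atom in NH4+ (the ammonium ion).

sp^3

Four σ bonds, no lone pair → sp3, tetrahedral.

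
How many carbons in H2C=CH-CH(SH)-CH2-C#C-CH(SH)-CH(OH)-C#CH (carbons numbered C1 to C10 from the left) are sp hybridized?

C1: sp2
C2: sp2
C3: sp3
C4: sp3
C5: sp ✓
C6: sp ✓
C7: sp3
C8: sp3
C9: sp ✓
C10: sp ✓
C5, C6, C9, C10 → 4 sp carbons.

4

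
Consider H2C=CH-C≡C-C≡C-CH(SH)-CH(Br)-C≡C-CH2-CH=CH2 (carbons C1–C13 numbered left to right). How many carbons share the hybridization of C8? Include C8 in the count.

3

C8 is sp3 (only σ bonds).
C1: sp2
C2: sp2
C3: sp
C4: sp
C5: sp
C6: sp
C7: sp3 ✓
C8: sp3 ✓
C9: sp
C10: sp
C11: sp3 ✓
C12: sp2
C13: sp2
3 carbons are sp3.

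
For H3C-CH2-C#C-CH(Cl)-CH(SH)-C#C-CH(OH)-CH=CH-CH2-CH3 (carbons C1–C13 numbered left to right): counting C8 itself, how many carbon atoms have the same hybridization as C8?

4

C8 is sp (two π bonds).
C1: sp3
C2: sp3
C3: sp ✓
C4: sp ✓
C5: sp3
C6: sp3
C7: sp ✓
C8: sp ✓
C9: sp3
C10: sp2
C11: sp2
C12: sp3
C13: sp3
4 carbons are sp.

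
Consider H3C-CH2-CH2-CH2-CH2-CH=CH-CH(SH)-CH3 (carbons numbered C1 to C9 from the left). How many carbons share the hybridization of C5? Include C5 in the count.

7

C5 is sp3 (only σ bonds).
C1: sp3 ✓
C2: sp3 ✓
C3: sp3 ✓
C4: sp3 ✓
C5: sp3 ✓
C6: sp2
C7: sp2
C8: sp3 ✓
C9: sp3 ✓
7 carbons are sp3.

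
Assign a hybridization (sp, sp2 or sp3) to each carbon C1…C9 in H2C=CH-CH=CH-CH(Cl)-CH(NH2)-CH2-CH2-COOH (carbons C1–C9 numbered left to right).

C1 is sp2: 3 σ bonds, plus one π bond, 3 electron-density regions.
C2 is sp2: 3 σ bonds, plus one π bond, 3 electron-density regions.
C3 — 3 σ bonds, plus one π bond. Steric number 3, so sp2.
C4 has 3 σ bonds, plus one π bond: steric number 3 → sp2.
C5 carries 4 σ bonds, giving a steric number of 4, so it is sp3.
C6: 4 σ bonds; 4 regions of electron density → sp3.
C7 — 4 σ bonds. Steric number 4, so sp3.
C8: 4 σ bonds — 4 electron domains, sp3.
C9 — 3 σ bonds, plus one π bond. Steric number 3, so sp2.

C1 sp2, C2 sp2, C3 sp2, C4 sp2, C5 sp3, C6 sp3, C7 sp3, C8 sp3, C9 sp2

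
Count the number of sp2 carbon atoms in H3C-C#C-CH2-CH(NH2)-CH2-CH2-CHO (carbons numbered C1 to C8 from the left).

1

C1: sp3
C2: sp
C3: sp
C4: sp3
C5: sp3
C6: sp3
C7: sp3
C8: sp2 ✓
C8 → 1 sp2 carbon.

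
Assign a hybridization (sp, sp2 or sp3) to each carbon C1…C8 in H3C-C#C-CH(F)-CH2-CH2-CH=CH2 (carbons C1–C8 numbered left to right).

C1 is sp3: 4 σ bonds, 4 electron-density regions.
C2: 2 σ bonds, plus two π bonds; 2 regions of electron density → sp.
C3 — 2 σ bonds, plus two π bonds. Steric number 2, so sp.
C4 has 4 σ bonds: steric number 4 → sp3.
C5: 4 σ bonds; 4 regions of electron density → sp3.
C6 has 4 σ bonds: steric number 4 → sp3.
C7 has 3 σ bonds, plus one π bond: steric number 3 → sp2.
C8: 3 σ bonds, plus one π bond — 3 electron domains, sp2.

C1 sp3, C2 sp, C3 sp, C4 sp3, C5 sp3, C6 sp3, C7 sp2, C8 sp2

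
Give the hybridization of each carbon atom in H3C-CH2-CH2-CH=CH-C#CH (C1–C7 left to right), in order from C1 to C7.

C1 — 4 σ bonds. Steric number 4, so sp3.
C2 (4 σ bonds) has steric number 4: sp3.
C3 is sp3: 4 σ bonds, 4 electron-density regions.
C4 is sp2: 3 σ bonds, plus one π bond, 3 electron-density regions.
C5 — 3 σ bonds, plus one π bond. Steric number 3, so sp2.
C6 (2 σ bonds, plus two π bonds) has steric number 2: sp.
C7 (2 σ bonds, plus two π bonds) has steric number 2: sp.

C1 sp3, C2 sp3, C3 sp3, C4 sp2, C5 sp2, C6 sp, C7 sp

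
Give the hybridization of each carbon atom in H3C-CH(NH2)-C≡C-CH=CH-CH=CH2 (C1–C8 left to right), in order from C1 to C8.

C1: 4 σ bonds — 4 electron domains, sp3.
C2 — 4 σ bonds. Steric number 4, so sp3.
C3 carries 2 σ bonds, plus two π bonds, giving a steric number of 2, so it is sp.
C4 (2 σ bonds, plus two π bonds) has steric number 2: sp.
C5: 3 σ bonds, plus one π bond; 3 regions of electron density → sp2.
C6: 3 σ bonds, plus one π bond — 3 electron domains, sp2.
C7 (3 σ bonds, plus one π bond) has steric number 3: sp2.
C8 — 3 σ bonds, plus one π bond. Steric number 3, so sp2.

C1 sp3, C2 sp3, C3 sp, C4 sp, C5 sp2, C6 sp2, C7 sp2, C8 sp2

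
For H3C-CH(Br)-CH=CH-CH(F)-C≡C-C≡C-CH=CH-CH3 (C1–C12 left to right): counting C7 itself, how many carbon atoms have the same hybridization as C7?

C7 is sp (two π bonds).
C1: sp3
C2: sp3
C3: sp2
C4: sp2
C5: sp3
C6: sp ✓
C7: sp ✓
C8: sp ✓
C9: sp ✓
C10: sp2
C11: sp2
C12: sp3
4 carbons are sp.

4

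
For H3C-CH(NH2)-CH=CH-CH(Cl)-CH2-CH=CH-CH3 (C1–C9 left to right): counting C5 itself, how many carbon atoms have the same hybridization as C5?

5

C5 is sp3 (only σ bonds).
C1: sp3 ✓
C2: sp3 ✓
C3: sp2
C4: sp2
C5: sp3 ✓
C6: sp3 ✓
C7: sp2
C8: sp2
C9: sp3 ✓
5 carbons are sp3.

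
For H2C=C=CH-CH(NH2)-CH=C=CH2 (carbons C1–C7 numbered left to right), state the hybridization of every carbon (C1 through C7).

C1 sp2, C2 sp, C3 sp2, C4 sp3, C5 sp2, C6 sp, C7 sp2

C1 carries 3 σ bonds, plus one π bond, giving a steric number of 3, so it is sp2.
C2 is sp: 2 σ bonds, plus two π bonds, 2 electron-density regions.
C3 has 3 σ bonds, plus one π bond: steric number 3 → sp2.
C4 carries 4 σ bonds, giving a steric number of 4, so it is sp3.
C5 carries 3 σ bonds, plus one π bond, giving a steric number of 3, so it is sp2.
C6 has 2 σ bonds, plus two π bonds: steric number 2 → sp.
C7: 3 σ bonds, plus one π bond — 3 electron domains, sp2.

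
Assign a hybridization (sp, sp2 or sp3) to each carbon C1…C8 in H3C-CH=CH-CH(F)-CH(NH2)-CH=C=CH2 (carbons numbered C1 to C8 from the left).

C1 sp3, C2 sp2, C3 sp2, C4 sp3, C5 sp3, C6 sp2, C7 sp, C8 sp2

C1: 4 σ bonds; 4 regions of electron density → sp3.
C2 has 3 σ bonds, plus one π bond: steric number 3 → sp2.
C3 (3 σ bonds, plus one π bond) has steric number 3: sp2.
C4 is sp3: 4 σ bonds, 4 electron-density regions.
C5 carries 4 σ bonds, giving a steric number of 4, so it is sp3.
C6 (3 σ bonds, plus one π bond) has steric number 3: sp2.
C7: 2 σ bonds, plus two π bonds; 2 regions of electron density → sp.
C8 is sp2: 3 σ bonds, plus one π bond, 3 electron-density regions.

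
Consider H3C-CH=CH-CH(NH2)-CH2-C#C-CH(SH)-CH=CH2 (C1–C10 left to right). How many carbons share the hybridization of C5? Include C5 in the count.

4

C5 is sp3 (only σ bonds).
C1: sp3 ✓
C2: sp2
C3: sp2
C4: sp3 ✓
C5: sp3 ✓
C6: sp
C7: sp
C8: sp3 ✓
C9: sp2
C10: sp2
4 carbons are sp3.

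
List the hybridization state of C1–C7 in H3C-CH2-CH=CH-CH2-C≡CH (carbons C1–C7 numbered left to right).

C1 carries 4 σ bonds, giving a steric number of 4, so it is sp3.
C2 is sp3: 4 σ bonds, 4 electron-density regions.
C3: 3 σ bonds, plus one π bond; 3 regions of electron density → sp2.
C4: 3 σ bonds, plus one π bond; 3 regions of electron density → sp2.
C5 is sp3: 4 σ bonds, 4 electron-density regions.
C6: 2 σ bonds, plus two π bonds; 2 regions of electron density → sp.
C7 — 2 σ bonds, plus two π bonds. Steric number 2, so sp.

C1 sp3, C2 sp3, C3 sp2, C4 sp2, C5 sp3, C6 sp, C7 sp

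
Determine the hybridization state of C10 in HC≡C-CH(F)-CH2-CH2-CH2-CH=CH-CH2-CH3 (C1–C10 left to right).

sp³

C10 — 4 σ bonds. Steric number 4, so sp3.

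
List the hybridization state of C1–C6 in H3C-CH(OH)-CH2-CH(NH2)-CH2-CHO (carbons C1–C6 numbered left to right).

C1 carries 4 σ bonds, giving a steric number of 4, so it is sp3.
C2 — 4 σ bonds. Steric number 4, so sp3.
C3: 4 σ bonds — 4 electron domains, sp3.
C4 is sp3: 4 σ bonds, 4 electron-density regions.
C5: 4 σ bonds; 4 regions of electron density → sp3.
C6: 3 σ bonds, plus one π bond; 3 regions of electron density → sp2.

C1 sp3, C2 sp3, C3 sp3, C4 sp3, C5 sp3, C6 sp2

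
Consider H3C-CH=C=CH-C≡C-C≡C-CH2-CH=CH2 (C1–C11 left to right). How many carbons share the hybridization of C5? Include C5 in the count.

C5 is sp (two π bonds).
C1: sp3
C2: sp2
C3: sp ✓
C4: sp2
C5: sp ✓
C6: sp ✓
C7: sp ✓
C8: sp ✓
C9: sp3
C10: sp2
C11: sp2
5 carbons are sp.

5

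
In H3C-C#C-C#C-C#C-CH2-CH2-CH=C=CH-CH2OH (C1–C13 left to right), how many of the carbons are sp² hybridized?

2

C1: sp3
C2: sp
C3: sp
C4: sp
C5: sp
C6: sp
C7: sp
C8: sp3
C9: sp3
C10: sp2 ✓
C11: sp
C12: sp2 ✓
C13: sp3
C10, C12 → 2 sp2 carbons.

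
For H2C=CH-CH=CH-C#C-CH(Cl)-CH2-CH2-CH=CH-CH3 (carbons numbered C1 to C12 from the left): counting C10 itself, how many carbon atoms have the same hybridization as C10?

6

C10 is sp2 (one π bond).
C1: sp2 ✓
C2: sp2 ✓
C3: sp2 ✓
C4: sp2 ✓
C5: sp
C6: sp
C7: sp3
C8: sp3
C9: sp3
C10: sp2 ✓
C11: sp2 ✓
C12: sp3
6 carbons are sp2.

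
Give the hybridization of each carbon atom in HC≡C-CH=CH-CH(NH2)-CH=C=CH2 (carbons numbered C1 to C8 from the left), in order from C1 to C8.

C1 sp, C2 sp, C3 sp2, C4 sp2, C5 sp3, C6 sp2, C7 sp, C8 sp2

C1 is sp: 2 σ bonds, plus two π bonds, 2 electron-density regions.
C2 — 2 σ bonds, plus two π bonds. Steric number 2, so sp.
C3 is sp2: 3 σ bonds, plus one π bond, 3 electron-density regions.
C4 — 3 σ bonds, plus one π bond. Steric number 3, so sp2.
C5 carries 4 σ bonds, giving a steric number of 4, so it is sp3.
C6 (3 σ bonds, plus one π bond) has steric number 3: sp2.
C7 carries 2 σ bonds, plus two π bonds, giving a steric number of 2, so it is sp.
C8 has 3 σ bonds, plus one π bond: steric number 3 → sp2.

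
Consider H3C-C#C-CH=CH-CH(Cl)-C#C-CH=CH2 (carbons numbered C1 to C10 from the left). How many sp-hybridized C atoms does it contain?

4

C1: sp3
C2: sp ✓
C3: sp ✓
C4: sp2
C5: sp2
C6: sp3
C7: sp ✓
C8: sp ✓
C9: sp2
C10: sp2
C2, C3, C7, C8 → 4 sp carbons.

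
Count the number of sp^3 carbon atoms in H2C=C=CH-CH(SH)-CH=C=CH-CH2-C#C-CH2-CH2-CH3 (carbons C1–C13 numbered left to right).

C1: sp2
C2: sp
C3: sp2
C4: sp3 ✓
C5: sp2
C6: sp
C7: sp2
C8: sp3 ✓
C9: sp
C10: sp
C11: sp3 ✓
C12: sp3 ✓
C13: sp3 ✓
C4, C8, C11, C12, C13 → 5 sp3 carbons.

5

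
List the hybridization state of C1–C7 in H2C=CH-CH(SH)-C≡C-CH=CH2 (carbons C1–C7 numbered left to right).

C1 is sp2: 3 σ bonds, plus one π bond, 3 electron-density regions.
C2 has 3 σ bonds, plus one π bond: steric number 3 → sp2.
C3 is sp3: 4 σ bonds, 4 electron-density regions.
C4: 2 σ bonds, plus two π bonds; 2 regions of electron density → sp.
C5 is sp: 2 σ bonds, plus two π bonds, 2 electron-density regions.
C6 has 3 σ bonds, plus one π bond: steric number 3 → sp2.
C7 is sp2: 3 σ bonds, plus one π bond, 3 electron-density regions.

C1 sp2, C2 sp2, C3 sp3, C4 sp, C5 sp, C6 sp2, C7 sp2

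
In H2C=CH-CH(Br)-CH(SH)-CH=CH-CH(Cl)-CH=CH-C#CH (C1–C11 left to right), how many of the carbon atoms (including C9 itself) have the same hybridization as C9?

C9 is sp2 (one π bond).
C1: sp2 ✓
C2: sp2 ✓
C3: sp3
C4: sp3
C5: sp2 ✓
C6: sp2 ✓
C7: sp3
C8: sp2 ✓
C9: sp2 ✓
C10: sp
C11: sp
6 carbons are sp2.

6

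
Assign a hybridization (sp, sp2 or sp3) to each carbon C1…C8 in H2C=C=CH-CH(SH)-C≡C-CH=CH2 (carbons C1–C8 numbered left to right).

C1 (3 σ bonds, plus one π bond) has steric number 3: sp2.
C2 is sp: 2 σ bonds, plus two π bonds, 2 electron-density regions.
C3 has 3 σ bonds, plus one π bond: steric number 3 → sp2.
C4 is sp3: 4 σ bonds, 4 electron-density regions.
C5 has 2 σ bonds, plus two π bonds: steric number 2 → sp.
C6 — 2 σ bonds, plus two π bonds. Steric number 2, so sp.
C7 carries 3 σ bonds, plus one π bond, giving a steric number of 3, so it is sp2.
C8 — 3 σ bonds, plus one π bond. Steric number 3, so sp2.

C1 sp2, C2 sp, C3 sp2, C4 sp3, C5 sp, C6 sp, C7 sp2, C8 sp2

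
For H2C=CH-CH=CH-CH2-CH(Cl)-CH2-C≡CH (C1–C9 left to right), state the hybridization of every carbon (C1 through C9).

C1 sp2, C2 sp2, C3 sp2, C4 sp2, C5 sp3, C6 sp3, C7 sp3, C8 sp, C9 sp

C1 has 3 σ bonds, plus one π bond: steric number 3 → sp2.
C2: 3 σ bonds, plus one π bond — 3 electron domains, sp2.
C3: 3 σ bonds, plus one π bond; 3 regions of electron density → sp2.
C4 (3 σ bonds, plus one π bond) has steric number 3: sp2.
C5 — 4 σ bonds. Steric number 4, so sp3.
C6: 4 σ bonds; 4 regions of electron density → sp3.
C7 (4 σ bonds) has steric number 4: sp3.
C8 is sp: 2 σ bonds, plus two π bonds, 2 electron-density regions.
C9 is sp: 2 σ bonds, plus two π bonds, 2 electron-density regions.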